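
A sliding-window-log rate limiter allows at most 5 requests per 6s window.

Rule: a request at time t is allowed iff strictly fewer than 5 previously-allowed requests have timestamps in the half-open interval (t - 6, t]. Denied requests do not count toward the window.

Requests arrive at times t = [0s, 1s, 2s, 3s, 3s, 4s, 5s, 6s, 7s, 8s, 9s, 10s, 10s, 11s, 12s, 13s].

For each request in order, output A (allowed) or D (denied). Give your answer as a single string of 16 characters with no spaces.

Tracking allowed requests in the window:
  req#1 t=0s: ALLOW
  req#2 t=1s: ALLOW
  req#3 t=2s: ALLOW
  req#4 t=3s: ALLOW
  req#5 t=3s: ALLOW
  req#6 t=4s: DENY
  req#7 t=5s: DENY
  req#8 t=6s: ALLOW
  req#9 t=7s: ALLOW
  req#10 t=8s: ALLOW
  req#11 t=9s: ALLOW
  req#12 t=10s: ALLOW
  req#13 t=10s: DENY
  req#14 t=11s: DENY
  req#15 t=12s: ALLOW
  req#16 t=13s: ALLOW

Answer: AAAAADDAAAAADDAA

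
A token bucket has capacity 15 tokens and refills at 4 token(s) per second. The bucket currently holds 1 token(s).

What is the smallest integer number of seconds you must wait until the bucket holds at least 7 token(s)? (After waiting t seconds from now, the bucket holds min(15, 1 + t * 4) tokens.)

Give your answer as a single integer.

Answer: 2

Derivation:
Need 1 + t * 4 >= 7, so t >= 6/4.
Smallest integer t = ceil(6/4) = 2.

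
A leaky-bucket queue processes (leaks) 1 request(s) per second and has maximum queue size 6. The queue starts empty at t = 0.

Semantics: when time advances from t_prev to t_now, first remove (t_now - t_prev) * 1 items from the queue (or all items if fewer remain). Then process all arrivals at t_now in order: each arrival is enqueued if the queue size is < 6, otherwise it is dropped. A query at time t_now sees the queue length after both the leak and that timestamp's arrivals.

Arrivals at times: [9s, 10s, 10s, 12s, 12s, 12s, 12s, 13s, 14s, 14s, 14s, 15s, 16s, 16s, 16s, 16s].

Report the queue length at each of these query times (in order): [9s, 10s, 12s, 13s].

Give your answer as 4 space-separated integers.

Answer: 1 2 4 4

Derivation:
Queue lengths at query times:
  query t=9s: backlog = 1
  query t=10s: backlog = 2
  query t=12s: backlog = 4
  query t=13s: backlog = 4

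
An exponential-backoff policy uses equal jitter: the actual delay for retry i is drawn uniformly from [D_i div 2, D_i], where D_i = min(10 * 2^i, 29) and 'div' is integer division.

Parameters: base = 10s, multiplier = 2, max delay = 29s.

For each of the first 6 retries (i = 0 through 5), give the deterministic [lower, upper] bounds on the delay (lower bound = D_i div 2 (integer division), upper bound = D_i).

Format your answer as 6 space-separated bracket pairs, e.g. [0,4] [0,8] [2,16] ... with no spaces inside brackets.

Answer: [5,10] [10,20] [14,29] [14,29] [14,29] [14,29]

Derivation:
Computing bounds per retry:
  i=0: D_i=min(10*2^0,29)=10, bounds=[5,10]
  i=1: D_i=min(10*2^1,29)=20, bounds=[10,20]
  i=2: D_i=min(10*2^2,29)=29, bounds=[14,29]
  i=3: D_i=min(10*2^3,29)=29, bounds=[14,29]
  i=4: D_i=min(10*2^4,29)=29, bounds=[14,29]
  i=5: D_i=min(10*2^5,29)=29, bounds=[14,29]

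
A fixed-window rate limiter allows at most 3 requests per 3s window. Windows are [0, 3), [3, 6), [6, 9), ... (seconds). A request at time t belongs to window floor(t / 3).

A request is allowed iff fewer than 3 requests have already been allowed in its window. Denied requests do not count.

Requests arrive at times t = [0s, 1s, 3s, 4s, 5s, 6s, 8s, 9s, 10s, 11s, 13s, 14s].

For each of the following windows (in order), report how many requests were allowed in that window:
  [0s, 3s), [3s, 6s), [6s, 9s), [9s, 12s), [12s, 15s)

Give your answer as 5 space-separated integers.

Processing requests:
  req#1 t=0s (window 0): ALLOW
  req#2 t=1s (window 0): ALLOW
  req#3 t=3s (window 1): ALLOW
  req#4 t=4s (window 1): ALLOW
  req#5 t=5s (window 1): ALLOW
  req#6 t=6s (window 2): ALLOW
  req#7 t=8s (window 2): ALLOW
  req#8 t=9s (window 3): ALLOW
  req#9 t=10s (window 3): ALLOW
  req#10 t=11s (window 3): ALLOW
  req#11 t=13s (window 4): ALLOW
  req#12 t=14s (window 4): ALLOW

Allowed counts by window: 2 3 2 3 2

Answer: 2 3 2 3 2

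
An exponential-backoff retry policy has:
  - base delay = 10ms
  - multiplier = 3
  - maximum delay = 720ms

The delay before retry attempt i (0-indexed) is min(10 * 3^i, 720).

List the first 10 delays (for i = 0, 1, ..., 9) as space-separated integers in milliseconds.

Computing each delay:
  i=0: min(10*3^0, 720) = 10
  i=1: min(10*3^1, 720) = 30
  i=2: min(10*3^2, 720) = 90
  i=3: min(10*3^3, 720) = 270
  i=4: min(10*3^4, 720) = 720
  i=5: min(10*3^5, 720) = 720
  i=6: min(10*3^6, 720) = 720
  i=7: min(10*3^7, 720) = 720
  i=8: min(10*3^8, 720) = 720
  i=9: min(10*3^9, 720) = 720

Answer: 10 30 90 270 720 720 720 720 720 720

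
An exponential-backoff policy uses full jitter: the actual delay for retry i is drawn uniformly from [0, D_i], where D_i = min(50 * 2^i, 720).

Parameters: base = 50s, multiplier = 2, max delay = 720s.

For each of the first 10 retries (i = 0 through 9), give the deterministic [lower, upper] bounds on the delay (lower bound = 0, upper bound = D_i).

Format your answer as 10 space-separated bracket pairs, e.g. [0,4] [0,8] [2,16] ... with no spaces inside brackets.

Computing bounds per retry:
  i=0: D_i=min(50*2^0,720)=50, bounds=[0,50]
  i=1: D_i=min(50*2^1,720)=100, bounds=[0,100]
  i=2: D_i=min(50*2^2,720)=200, bounds=[0,200]
  i=3: D_i=min(50*2^3,720)=400, bounds=[0,400]
  i=4: D_i=min(50*2^4,720)=720, bounds=[0,720]
  i=5: D_i=min(50*2^5,720)=720, bounds=[0,720]
  i=6: D_i=min(50*2^6,720)=720, bounds=[0,720]
  i=7: D_i=min(50*2^7,720)=720, bounds=[0,720]
  i=8: D_i=min(50*2^8,720)=720, bounds=[0,720]
  i=9: D_i=min(50*2^9,720)=720, bounds=[0,720]

Answer: [0,50] [0,100] [0,200] [0,400] [0,720] [0,720] [0,720] [0,720] [0,720] [0,720]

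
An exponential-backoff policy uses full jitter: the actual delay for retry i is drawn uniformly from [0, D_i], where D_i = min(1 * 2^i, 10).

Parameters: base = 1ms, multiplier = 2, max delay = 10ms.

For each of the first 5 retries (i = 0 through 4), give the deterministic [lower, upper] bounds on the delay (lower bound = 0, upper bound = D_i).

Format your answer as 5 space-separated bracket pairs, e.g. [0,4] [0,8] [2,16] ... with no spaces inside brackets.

Answer: [0,1] [0,2] [0,4] [0,8] [0,10]

Derivation:
Computing bounds per retry:
  i=0: D_i=min(1*2^0,10)=1, bounds=[0,1]
  i=1: D_i=min(1*2^1,10)=2, bounds=[0,2]
  i=2: D_i=min(1*2^2,10)=4, bounds=[0,4]
  i=3: D_i=min(1*2^3,10)=8, bounds=[0,8]
  i=4: D_i=min(1*2^4,10)=10, bounds=[0,10]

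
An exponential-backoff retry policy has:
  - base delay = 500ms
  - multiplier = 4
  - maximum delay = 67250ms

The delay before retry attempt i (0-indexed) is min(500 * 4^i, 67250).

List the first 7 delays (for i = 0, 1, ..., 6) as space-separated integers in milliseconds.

Computing each delay:
  i=0: min(500*4^0, 67250) = 500
  i=1: min(500*4^1, 67250) = 2000
  i=2: min(500*4^2, 67250) = 8000
  i=3: min(500*4^3, 67250) = 32000
  i=4: min(500*4^4, 67250) = 67250
  i=5: min(500*4^5, 67250) = 67250
  i=6: min(500*4^6, 67250) = 67250

Answer: 500 2000 8000 32000 67250 67250 67250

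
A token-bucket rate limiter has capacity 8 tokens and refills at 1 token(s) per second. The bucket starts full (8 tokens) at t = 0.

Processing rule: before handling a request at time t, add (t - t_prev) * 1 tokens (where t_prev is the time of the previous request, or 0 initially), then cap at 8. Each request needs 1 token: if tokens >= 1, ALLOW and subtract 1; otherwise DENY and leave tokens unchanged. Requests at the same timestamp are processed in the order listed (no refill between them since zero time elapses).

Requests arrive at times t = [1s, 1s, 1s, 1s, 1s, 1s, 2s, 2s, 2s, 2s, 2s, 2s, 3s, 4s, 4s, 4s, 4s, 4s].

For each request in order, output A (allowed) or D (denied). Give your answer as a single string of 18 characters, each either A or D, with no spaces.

Answer: AAAAAAAAADDDAADDDD

Derivation:
Simulating step by step:
  req#1 t=1s: ALLOW
  req#2 t=1s: ALLOW
  req#3 t=1s: ALLOW
  req#4 t=1s: ALLOW
  req#5 t=1s: ALLOW
  req#6 t=1s: ALLOW
  req#7 t=2s: ALLOW
  req#8 t=2s: ALLOW
  req#9 t=2s: ALLOW
  req#10 t=2s: DENY
  req#11 t=2s: DENY
  req#12 t=2s: DENY
  req#13 t=3s: ALLOW
  req#14 t=4s: ALLOW
  req#15 t=4s: DENY
  req#16 t=4s: DENY
  req#17 t=4s: DENY
  req#18 t=4s: DENY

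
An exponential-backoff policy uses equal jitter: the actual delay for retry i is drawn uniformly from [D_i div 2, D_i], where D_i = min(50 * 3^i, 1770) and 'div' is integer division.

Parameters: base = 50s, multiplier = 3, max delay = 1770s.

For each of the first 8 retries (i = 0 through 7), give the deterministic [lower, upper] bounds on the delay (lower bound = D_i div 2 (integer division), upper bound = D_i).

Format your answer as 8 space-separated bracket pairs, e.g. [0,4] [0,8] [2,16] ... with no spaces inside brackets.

Computing bounds per retry:
  i=0: D_i=min(50*3^0,1770)=50, bounds=[25,50]
  i=1: D_i=min(50*3^1,1770)=150, bounds=[75,150]
  i=2: D_i=min(50*3^2,1770)=450, bounds=[225,450]
  i=3: D_i=min(50*3^3,1770)=1350, bounds=[675,1350]
  i=4: D_i=min(50*3^4,1770)=1770, bounds=[885,1770]
  i=5: D_i=min(50*3^5,1770)=1770, bounds=[885,1770]
  i=6: D_i=min(50*3^6,1770)=1770, bounds=[885,1770]
  i=7: D_i=min(50*3^7,1770)=1770, bounds=[885,1770]

Answer: [25,50] [75,150] [225,450] [675,1350] [885,1770] [885,1770] [885,1770] [885,1770]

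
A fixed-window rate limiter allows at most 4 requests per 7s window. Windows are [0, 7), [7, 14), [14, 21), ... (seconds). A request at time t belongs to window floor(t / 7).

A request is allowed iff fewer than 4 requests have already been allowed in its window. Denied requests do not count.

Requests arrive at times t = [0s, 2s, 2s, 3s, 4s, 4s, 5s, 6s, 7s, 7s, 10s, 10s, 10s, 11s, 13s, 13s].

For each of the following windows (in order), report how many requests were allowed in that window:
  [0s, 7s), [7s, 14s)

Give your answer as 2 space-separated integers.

Processing requests:
  req#1 t=0s (window 0): ALLOW
  req#2 t=2s (window 0): ALLOW
  req#3 t=2s (window 0): ALLOW
  req#4 t=3s (window 0): ALLOW
  req#5 t=4s (window 0): DENY
  req#6 t=4s (window 0): DENY
  req#7 t=5s (window 0): DENY
  req#8 t=6s (window 0): DENY
  req#9 t=7s (window 1): ALLOW
  req#10 t=7s (window 1): ALLOW
  req#11 t=10s (window 1): ALLOW
  req#12 t=10s (window 1): ALLOW
  req#13 t=10s (window 1): DENY
  req#14 t=11s (window 1): DENY
  req#15 t=13s (window 1): DENY
  req#16 t=13s (window 1): DENY

Allowed counts by window: 4 4

Answer: 4 4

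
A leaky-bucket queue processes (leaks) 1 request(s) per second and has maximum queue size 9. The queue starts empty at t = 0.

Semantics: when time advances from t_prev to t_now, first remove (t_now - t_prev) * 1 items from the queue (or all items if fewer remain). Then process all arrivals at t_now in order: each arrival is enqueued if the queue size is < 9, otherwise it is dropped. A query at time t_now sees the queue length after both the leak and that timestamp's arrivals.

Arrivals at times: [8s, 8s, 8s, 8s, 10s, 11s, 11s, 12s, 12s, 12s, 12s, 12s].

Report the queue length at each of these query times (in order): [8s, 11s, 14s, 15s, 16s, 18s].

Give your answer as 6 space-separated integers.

Queue lengths at query times:
  query t=8s: backlog = 4
  query t=11s: backlog = 4
  query t=14s: backlog = 6
  query t=15s: backlog = 5
  query t=16s: backlog = 4
  query t=18s: backlog = 2

Answer: 4 4 6 5 4 2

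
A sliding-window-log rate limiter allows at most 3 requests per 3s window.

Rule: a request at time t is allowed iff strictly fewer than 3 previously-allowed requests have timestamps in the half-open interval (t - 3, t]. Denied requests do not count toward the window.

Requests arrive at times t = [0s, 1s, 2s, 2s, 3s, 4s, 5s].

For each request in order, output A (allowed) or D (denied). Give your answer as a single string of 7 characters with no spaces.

Answer: AAADAAA

Derivation:
Tracking allowed requests in the window:
  req#1 t=0s: ALLOW
  req#2 t=1s: ALLOW
  req#3 t=2s: ALLOW
  req#4 t=2s: DENY
  req#5 t=3s: ALLOW
  req#6 t=4s: ALLOW
  req#7 t=5s: ALLOW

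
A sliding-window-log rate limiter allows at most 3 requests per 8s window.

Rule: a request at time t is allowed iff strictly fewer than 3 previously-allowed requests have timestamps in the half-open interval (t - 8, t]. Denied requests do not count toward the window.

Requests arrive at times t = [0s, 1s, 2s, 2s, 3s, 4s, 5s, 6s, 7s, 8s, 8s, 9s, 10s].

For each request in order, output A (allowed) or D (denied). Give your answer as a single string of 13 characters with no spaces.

Answer: AAADDDDDDADAA

Derivation:
Tracking allowed requests in the window:
  req#1 t=0s: ALLOW
  req#2 t=1s: ALLOW
  req#3 t=2s: ALLOW
  req#4 t=2s: DENY
  req#5 t=3s: DENY
  req#6 t=4s: DENY
  req#7 t=5s: DENY
  req#8 t=6s: DENY
  req#9 t=7s: DENY
  req#10 t=8s: ALLOW
  req#11 t=8s: DENY
  req#12 t=9s: ALLOW
  req#13 t=10s: ALLOW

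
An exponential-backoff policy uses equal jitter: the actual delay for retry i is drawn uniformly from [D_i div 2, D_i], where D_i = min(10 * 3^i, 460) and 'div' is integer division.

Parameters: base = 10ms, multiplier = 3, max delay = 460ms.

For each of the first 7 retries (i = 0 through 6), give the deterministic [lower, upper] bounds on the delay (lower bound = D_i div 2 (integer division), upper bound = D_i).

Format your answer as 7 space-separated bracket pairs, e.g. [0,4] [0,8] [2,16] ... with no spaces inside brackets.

Computing bounds per retry:
  i=0: D_i=min(10*3^0,460)=10, bounds=[5,10]
  i=1: D_i=min(10*3^1,460)=30, bounds=[15,30]
  i=2: D_i=min(10*3^2,460)=90, bounds=[45,90]
  i=3: D_i=min(10*3^3,460)=270, bounds=[135,270]
  i=4: D_i=min(10*3^4,460)=460, bounds=[230,460]
  i=5: D_i=min(10*3^5,460)=460, bounds=[230,460]
  i=6: D_i=min(10*3^6,460)=460, bounds=[230,460]

Answer: [5,10] [15,30] [45,90] [135,270] [230,460] [230,460] [230,460]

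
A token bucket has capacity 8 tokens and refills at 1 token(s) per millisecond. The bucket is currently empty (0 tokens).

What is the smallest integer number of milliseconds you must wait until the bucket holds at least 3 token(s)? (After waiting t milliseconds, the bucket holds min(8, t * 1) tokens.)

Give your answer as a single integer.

Need t * 1 >= 3, so t >= 3/1.
Smallest integer t = ceil(3/1) = 3.

Answer: 3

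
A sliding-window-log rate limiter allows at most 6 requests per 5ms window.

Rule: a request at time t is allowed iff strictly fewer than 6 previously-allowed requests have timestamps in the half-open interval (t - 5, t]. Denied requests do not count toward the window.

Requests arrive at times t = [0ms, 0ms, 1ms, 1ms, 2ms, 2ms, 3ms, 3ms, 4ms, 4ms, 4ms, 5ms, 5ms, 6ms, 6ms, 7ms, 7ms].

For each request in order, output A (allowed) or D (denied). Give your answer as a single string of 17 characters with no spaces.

Answer: AAAAAADDDDDAAAAAA

Derivation:
Tracking allowed requests in the window:
  req#1 t=0ms: ALLOW
  req#2 t=0ms: ALLOW
  req#3 t=1ms: ALLOW
  req#4 t=1ms: ALLOW
  req#5 t=2ms: ALLOW
  req#6 t=2ms: ALLOW
  req#7 t=3ms: DENY
  req#8 t=3ms: DENY
  req#9 t=4ms: DENY
  req#10 t=4ms: DENY
  req#11 t=4ms: DENY
  req#12 t=5ms: ALLOW
  req#13 t=5ms: ALLOW
  req#14 t=6ms: ALLOW
  req#15 t=6ms: ALLOW
  req#16 t=7ms: ALLOW
  req#17 t=7ms: ALLOW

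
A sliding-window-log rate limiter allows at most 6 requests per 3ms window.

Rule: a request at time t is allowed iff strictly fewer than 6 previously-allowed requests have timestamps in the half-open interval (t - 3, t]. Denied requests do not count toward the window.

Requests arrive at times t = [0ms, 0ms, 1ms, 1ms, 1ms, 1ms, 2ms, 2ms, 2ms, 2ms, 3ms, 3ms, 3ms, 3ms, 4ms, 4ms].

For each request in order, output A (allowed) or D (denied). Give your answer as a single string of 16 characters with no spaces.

Answer: AAAAAADDDDAADDAA

Derivation:
Tracking allowed requests in the window:
  req#1 t=0ms: ALLOW
  req#2 t=0ms: ALLOW
  req#3 t=1ms: ALLOW
  req#4 t=1ms: ALLOW
  req#5 t=1ms: ALLOW
  req#6 t=1ms: ALLOW
  req#7 t=2ms: DENY
  req#8 t=2ms: DENY
  req#9 t=2ms: DENY
  req#10 t=2ms: DENY
  req#11 t=3ms: ALLOW
  req#12 t=3ms: ALLOW
  req#13 t=3ms: DENY
  req#14 t=3ms: DENY
  req#15 t=4ms: ALLOW
  req#16 t=4ms: ALLOW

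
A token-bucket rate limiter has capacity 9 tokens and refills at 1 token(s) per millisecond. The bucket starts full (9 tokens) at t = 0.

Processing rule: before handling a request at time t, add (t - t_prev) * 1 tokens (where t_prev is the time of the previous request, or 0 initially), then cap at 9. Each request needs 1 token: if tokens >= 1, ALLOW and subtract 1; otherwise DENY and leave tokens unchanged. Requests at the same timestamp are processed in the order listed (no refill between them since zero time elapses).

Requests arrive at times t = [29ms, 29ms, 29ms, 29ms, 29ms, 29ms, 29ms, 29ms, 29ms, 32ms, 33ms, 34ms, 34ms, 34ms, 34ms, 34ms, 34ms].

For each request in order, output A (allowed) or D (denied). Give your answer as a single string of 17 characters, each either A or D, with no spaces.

Simulating step by step:
  req#1 t=29ms: ALLOW
  req#2 t=29ms: ALLOW
  req#3 t=29ms: ALLOW
  req#4 t=29ms: ALLOW
  req#5 t=29ms: ALLOW
  req#6 t=29ms: ALLOW
  req#7 t=29ms: ALLOW
  req#8 t=29ms: ALLOW
  req#9 t=29ms: ALLOW
  req#10 t=32ms: ALLOW
  req#11 t=33ms: ALLOW
  req#12 t=34ms: ALLOW
  req#13 t=34ms: ALLOW
  req#14 t=34ms: ALLOW
  req#15 t=34ms: DENY
  req#16 t=34ms: DENY
  req#17 t=34ms: DENY

Answer: AAAAAAAAAAAAAADDD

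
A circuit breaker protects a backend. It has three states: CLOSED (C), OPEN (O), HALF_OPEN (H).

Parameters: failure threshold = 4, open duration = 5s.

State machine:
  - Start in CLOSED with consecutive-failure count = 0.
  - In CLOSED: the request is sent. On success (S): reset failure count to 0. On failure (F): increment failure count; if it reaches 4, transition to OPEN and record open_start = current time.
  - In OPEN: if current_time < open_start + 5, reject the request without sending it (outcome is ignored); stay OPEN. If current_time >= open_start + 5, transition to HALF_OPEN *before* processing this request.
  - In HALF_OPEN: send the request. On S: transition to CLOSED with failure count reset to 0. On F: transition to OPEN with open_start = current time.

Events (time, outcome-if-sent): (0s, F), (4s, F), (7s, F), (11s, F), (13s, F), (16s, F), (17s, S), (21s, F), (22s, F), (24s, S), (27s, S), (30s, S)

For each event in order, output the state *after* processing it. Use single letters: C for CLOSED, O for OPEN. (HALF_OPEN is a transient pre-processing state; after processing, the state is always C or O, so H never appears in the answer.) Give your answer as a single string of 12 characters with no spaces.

Answer: CCCOOOOOOOCC

Derivation:
State after each event:
  event#1 t=0s outcome=F: state=CLOSED
  event#2 t=4s outcome=F: state=CLOSED
  event#3 t=7s outcome=F: state=CLOSED
  event#4 t=11s outcome=F: state=OPEN
  event#5 t=13s outcome=F: state=OPEN
  event#6 t=16s outcome=F: state=OPEN
  event#7 t=17s outcome=S: state=OPEN
  event#8 t=21s outcome=F: state=OPEN
  event#9 t=22s outcome=F: state=OPEN
  event#10 t=24s outcome=S: state=OPEN
  event#11 t=27s outcome=S: state=CLOSED
  event#12 t=30s outcome=S: state=CLOSED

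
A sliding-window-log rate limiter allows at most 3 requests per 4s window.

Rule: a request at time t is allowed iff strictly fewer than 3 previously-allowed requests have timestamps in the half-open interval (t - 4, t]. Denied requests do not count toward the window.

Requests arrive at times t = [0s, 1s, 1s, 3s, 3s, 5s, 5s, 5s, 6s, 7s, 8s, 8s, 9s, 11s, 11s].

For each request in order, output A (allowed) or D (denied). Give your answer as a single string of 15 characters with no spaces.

Answer: AAADDAAADDDDAAA

Derivation:
Tracking allowed requests in the window:
  req#1 t=0s: ALLOW
  req#2 t=1s: ALLOW
  req#3 t=1s: ALLOW
  req#4 t=3s: DENY
  req#5 t=3s: DENY
  req#6 t=5s: ALLOW
  req#7 t=5s: ALLOW
  req#8 t=5s: ALLOW
  req#9 t=6s: DENY
  req#10 t=7s: DENY
  req#11 t=8s: DENY
  req#12 t=8s: DENY
  req#13 t=9s: ALLOW
  req#14 t=11s: ALLOW
  req#15 t=11s: ALLOW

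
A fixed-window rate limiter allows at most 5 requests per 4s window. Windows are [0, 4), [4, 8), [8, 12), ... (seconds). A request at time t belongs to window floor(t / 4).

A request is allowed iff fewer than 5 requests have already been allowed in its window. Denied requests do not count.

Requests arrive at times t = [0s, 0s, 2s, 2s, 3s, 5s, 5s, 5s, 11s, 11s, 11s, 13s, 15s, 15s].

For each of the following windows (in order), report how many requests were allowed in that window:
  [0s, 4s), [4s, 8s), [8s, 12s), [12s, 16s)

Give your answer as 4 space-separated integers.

Answer: 5 3 3 3

Derivation:
Processing requests:
  req#1 t=0s (window 0): ALLOW
  req#2 t=0s (window 0): ALLOW
  req#3 t=2s (window 0): ALLOW
  req#4 t=2s (window 0): ALLOW
  req#5 t=3s (window 0): ALLOW
  req#6 t=5s (window 1): ALLOW
  req#7 t=5s (window 1): ALLOW
  req#8 t=5s (window 1): ALLOW
  req#9 t=11s (window 2): ALLOW
  req#10 t=11s (window 2): ALLOW
  req#11 t=11s (window 2): ALLOW
  req#12 t=13s (window 3): ALLOW
  req#13 t=15s (window 3): ALLOW
  req#14 t=15s (window 3): ALLOW

Allowed counts by window: 5 3 3 3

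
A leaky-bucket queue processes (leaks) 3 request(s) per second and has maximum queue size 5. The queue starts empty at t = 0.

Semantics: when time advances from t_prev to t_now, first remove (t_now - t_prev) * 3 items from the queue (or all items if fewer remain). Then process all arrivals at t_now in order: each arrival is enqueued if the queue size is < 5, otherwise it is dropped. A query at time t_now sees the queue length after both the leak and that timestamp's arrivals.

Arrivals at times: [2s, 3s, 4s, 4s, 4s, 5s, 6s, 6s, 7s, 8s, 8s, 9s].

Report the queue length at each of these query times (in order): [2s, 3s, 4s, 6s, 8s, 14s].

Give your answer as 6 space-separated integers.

Answer: 1 1 3 2 2 0

Derivation:
Queue lengths at query times:
  query t=2s: backlog = 1
  query t=3s: backlog = 1
  query t=4s: backlog = 3
  query t=6s: backlog = 2
  query t=8s: backlog = 2
  query t=14s: backlog = 0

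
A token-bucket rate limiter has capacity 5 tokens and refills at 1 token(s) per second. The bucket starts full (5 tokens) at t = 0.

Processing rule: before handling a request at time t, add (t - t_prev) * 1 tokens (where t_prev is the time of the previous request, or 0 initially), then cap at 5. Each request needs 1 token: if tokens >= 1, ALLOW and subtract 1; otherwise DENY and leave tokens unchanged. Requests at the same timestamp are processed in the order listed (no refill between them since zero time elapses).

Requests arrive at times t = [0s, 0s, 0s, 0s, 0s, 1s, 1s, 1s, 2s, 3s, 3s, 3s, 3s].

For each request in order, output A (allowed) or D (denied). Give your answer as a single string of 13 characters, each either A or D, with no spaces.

Simulating step by step:
  req#1 t=0s: ALLOW
  req#2 t=0s: ALLOW
  req#3 t=0s: ALLOW
  req#4 t=0s: ALLOW
  req#5 t=0s: ALLOW
  req#6 t=1s: ALLOW
  req#7 t=1s: DENY
  req#8 t=1s: DENY
  req#9 t=2s: ALLOW
  req#10 t=3s: ALLOW
  req#11 t=3s: DENY
  req#12 t=3s: DENY
  req#13 t=3s: DENY

Answer: AAAAAADDAADDD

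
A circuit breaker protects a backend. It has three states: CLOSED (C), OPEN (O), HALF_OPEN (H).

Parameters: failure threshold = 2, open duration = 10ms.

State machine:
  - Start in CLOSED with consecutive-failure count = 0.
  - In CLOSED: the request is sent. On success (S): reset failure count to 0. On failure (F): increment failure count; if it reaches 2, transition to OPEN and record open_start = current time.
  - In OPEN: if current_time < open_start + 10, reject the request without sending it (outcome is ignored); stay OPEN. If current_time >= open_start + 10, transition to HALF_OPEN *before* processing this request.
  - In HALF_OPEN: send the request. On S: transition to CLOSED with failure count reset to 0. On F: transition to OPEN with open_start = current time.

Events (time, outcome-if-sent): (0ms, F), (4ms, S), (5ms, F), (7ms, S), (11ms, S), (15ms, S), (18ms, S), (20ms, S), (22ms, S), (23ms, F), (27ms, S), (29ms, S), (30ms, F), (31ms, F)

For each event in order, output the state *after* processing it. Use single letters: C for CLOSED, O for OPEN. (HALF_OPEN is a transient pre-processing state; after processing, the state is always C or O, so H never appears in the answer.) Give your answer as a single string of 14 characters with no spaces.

Answer: CCCCCCCCCCCCCO

Derivation:
State after each event:
  event#1 t=0ms outcome=F: state=CLOSED
  event#2 t=4ms outcome=S: state=CLOSED
  event#3 t=5ms outcome=F: state=CLOSED
  event#4 t=7ms outcome=S: state=CLOSED
  event#5 t=11ms outcome=S: state=CLOSED
  event#6 t=15ms outcome=S: state=CLOSED
  event#7 t=18ms outcome=S: state=CLOSED
  event#8 t=20ms outcome=S: state=CLOSED
  event#9 t=22ms outcome=S: state=CLOSED
  event#10 t=23ms outcome=F: state=CLOSED
  event#11 t=27ms outcome=S: state=CLOSED
  event#12 t=29ms outcome=S: state=CLOSED
  event#13 t=30ms outcome=F: state=CLOSED
  event#14 t=31ms outcome=F: state=OPEN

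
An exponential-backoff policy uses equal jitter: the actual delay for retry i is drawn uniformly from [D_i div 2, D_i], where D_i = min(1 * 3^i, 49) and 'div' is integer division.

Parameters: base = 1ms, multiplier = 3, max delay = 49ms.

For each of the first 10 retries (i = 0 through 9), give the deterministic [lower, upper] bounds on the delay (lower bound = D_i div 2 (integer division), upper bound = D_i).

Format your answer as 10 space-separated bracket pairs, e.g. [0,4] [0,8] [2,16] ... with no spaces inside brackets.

Answer: [0,1] [1,3] [4,9] [13,27] [24,49] [24,49] [24,49] [24,49] [24,49] [24,49]

Derivation:
Computing bounds per retry:
  i=0: D_i=min(1*3^0,49)=1, bounds=[0,1]
  i=1: D_i=min(1*3^1,49)=3, bounds=[1,3]
  i=2: D_i=min(1*3^2,49)=9, bounds=[4,9]
  i=3: D_i=min(1*3^3,49)=27, bounds=[13,27]
  i=4: D_i=min(1*3^4,49)=49, bounds=[24,49]
  i=5: D_i=min(1*3^5,49)=49, bounds=[24,49]
  i=6: D_i=min(1*3^6,49)=49, bounds=[24,49]
  i=7: D_i=min(1*3^7,49)=49, bounds=[24,49]
  i=8: D_i=min(1*3^8,49)=49, bounds=[24,49]
  i=9: D_i=min(1*3^9,49)=49, bounds=[24,49]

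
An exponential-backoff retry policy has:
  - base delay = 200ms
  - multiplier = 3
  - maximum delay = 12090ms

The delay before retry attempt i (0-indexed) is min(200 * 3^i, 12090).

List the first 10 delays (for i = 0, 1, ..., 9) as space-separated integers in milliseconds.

Answer: 200 600 1800 5400 12090 12090 12090 12090 12090 12090

Derivation:
Computing each delay:
  i=0: min(200*3^0, 12090) = 200
  i=1: min(200*3^1, 12090) = 600
  i=2: min(200*3^2, 12090) = 1800
  i=3: min(200*3^3, 12090) = 5400
  i=4: min(200*3^4, 12090) = 12090
  i=5: min(200*3^5, 12090) = 12090
  i=6: min(200*3^6, 12090) = 12090
  i=7: min(200*3^7, 12090) = 12090
  i=8: min(200*3^8, 12090) = 12090
  i=9: min(200*3^9, 12090) = 12090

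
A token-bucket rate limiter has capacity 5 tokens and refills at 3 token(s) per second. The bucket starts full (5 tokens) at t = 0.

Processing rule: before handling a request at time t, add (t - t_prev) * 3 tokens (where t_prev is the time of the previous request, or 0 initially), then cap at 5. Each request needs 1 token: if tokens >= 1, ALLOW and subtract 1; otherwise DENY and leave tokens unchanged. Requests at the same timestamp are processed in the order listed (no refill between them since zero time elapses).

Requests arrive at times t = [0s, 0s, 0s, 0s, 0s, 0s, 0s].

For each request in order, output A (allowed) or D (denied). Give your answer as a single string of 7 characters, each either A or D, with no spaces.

Simulating step by step:
  req#1 t=0s: ALLOW
  req#2 t=0s: ALLOW
  req#3 t=0s: ALLOW
  req#4 t=0s: ALLOW
  req#5 t=0s: ALLOW
  req#6 t=0s: DENY
  req#7 t=0s: DENY

Answer: AAAAADD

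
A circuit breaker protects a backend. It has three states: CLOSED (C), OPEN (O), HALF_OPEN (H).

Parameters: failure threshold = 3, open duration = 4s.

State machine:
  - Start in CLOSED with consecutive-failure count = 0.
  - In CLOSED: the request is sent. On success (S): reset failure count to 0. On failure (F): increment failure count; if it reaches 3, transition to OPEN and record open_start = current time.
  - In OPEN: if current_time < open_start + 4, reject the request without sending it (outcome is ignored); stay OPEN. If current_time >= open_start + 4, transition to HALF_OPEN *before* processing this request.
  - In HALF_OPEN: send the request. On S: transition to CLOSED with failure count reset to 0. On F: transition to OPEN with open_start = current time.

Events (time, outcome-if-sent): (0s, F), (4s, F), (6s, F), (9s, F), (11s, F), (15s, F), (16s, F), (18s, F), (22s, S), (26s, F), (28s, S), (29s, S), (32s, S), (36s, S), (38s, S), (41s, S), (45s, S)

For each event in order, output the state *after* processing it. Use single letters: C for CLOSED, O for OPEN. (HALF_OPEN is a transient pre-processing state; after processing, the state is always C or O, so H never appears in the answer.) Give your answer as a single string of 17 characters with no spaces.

Answer: CCOOOOOOCCCCCCCCC

Derivation:
State after each event:
  event#1 t=0s outcome=F: state=CLOSED
  event#2 t=4s outcome=F: state=CLOSED
  event#3 t=6s outcome=F: state=OPEN
  event#4 t=9s outcome=F: state=OPEN
  event#5 t=11s outcome=F: state=OPEN
  event#6 t=15s outcome=F: state=OPEN
  event#7 t=16s outcome=F: state=OPEN
  event#8 t=18s outcome=F: state=OPEN
  event#9 t=22s outcome=S: state=CLOSED
  event#10 t=26s outcome=F: state=CLOSED
  event#11 t=28s outcome=S: state=CLOSED
  event#12 t=29s outcome=S: state=CLOSED
  event#13 t=32s outcome=S: state=CLOSED
  event#14 t=36s outcome=S: state=CLOSED
  event#15 t=38s outcome=S: state=CLOSED
  event#16 t=41s outcome=S: state=CLOSED
  event#17 t=45s outcome=S: state=CLOSED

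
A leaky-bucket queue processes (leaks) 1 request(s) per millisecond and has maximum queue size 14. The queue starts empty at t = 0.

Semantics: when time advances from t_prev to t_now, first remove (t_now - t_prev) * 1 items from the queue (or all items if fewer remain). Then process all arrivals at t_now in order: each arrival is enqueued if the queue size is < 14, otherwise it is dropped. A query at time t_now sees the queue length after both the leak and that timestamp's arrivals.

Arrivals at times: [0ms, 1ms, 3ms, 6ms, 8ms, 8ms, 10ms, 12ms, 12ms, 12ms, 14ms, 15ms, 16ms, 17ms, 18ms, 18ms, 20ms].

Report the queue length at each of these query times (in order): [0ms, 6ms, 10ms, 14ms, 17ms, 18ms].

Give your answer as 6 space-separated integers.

Queue lengths at query times:
  query t=0ms: backlog = 1
  query t=6ms: backlog = 1
  query t=10ms: backlog = 1
  query t=14ms: backlog = 2
  query t=17ms: backlog = 2
  query t=18ms: backlog = 3

Answer: 1 1 1 2 2 3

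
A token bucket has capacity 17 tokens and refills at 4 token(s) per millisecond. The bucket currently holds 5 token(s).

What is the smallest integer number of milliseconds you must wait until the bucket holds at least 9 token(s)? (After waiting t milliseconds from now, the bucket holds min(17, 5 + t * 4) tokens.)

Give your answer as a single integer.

Answer: 1

Derivation:
Need 5 + t * 4 >= 9, so t >= 4/4.
Smallest integer t = ceil(4/4) = 1.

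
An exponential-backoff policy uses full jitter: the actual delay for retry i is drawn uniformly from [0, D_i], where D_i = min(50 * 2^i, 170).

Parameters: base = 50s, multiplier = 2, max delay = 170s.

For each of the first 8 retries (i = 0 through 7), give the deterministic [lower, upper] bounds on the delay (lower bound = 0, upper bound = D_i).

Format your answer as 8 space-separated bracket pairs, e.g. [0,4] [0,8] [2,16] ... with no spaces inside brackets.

Computing bounds per retry:
  i=0: D_i=min(50*2^0,170)=50, bounds=[0,50]
  i=1: D_i=min(50*2^1,170)=100, bounds=[0,100]
  i=2: D_i=min(50*2^2,170)=170, bounds=[0,170]
  i=3: D_i=min(50*2^3,170)=170, bounds=[0,170]
  i=4: D_i=min(50*2^4,170)=170, bounds=[0,170]
  i=5: D_i=min(50*2^5,170)=170, bounds=[0,170]
  i=6: D_i=min(50*2^6,170)=170, bounds=[0,170]
  i=7: D_i=min(50*2^7,170)=170, bounds=[0,170]

Answer: [0,50] [0,100] [0,170] [0,170] [0,170] [0,170] [0,170] [0,170]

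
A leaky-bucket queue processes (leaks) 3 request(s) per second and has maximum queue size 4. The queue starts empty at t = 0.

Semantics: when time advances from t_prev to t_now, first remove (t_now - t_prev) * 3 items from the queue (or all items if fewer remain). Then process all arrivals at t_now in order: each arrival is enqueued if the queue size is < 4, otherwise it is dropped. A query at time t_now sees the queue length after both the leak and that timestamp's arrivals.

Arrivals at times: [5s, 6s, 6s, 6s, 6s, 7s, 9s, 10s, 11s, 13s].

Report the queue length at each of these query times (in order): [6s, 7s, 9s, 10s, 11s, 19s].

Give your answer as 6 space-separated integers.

Queue lengths at query times:
  query t=6s: backlog = 4
  query t=7s: backlog = 2
  query t=9s: backlog = 1
  query t=10s: backlog = 1
  query t=11s: backlog = 1
  query t=19s: backlog = 0

Answer: 4 2 1 1 1 0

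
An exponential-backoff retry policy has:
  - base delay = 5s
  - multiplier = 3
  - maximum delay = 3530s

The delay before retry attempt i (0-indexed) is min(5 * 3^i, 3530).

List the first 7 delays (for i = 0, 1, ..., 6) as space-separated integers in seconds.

Computing each delay:
  i=0: min(5*3^0, 3530) = 5
  i=1: min(5*3^1, 3530) = 15
  i=2: min(5*3^2, 3530) = 45
  i=3: min(5*3^3, 3530) = 135
  i=4: min(5*3^4, 3530) = 405
  i=5: min(5*3^5, 3530) = 1215
  i=6: min(5*3^6, 3530) = 3530

Answer: 5 15 45 135 405 1215 3530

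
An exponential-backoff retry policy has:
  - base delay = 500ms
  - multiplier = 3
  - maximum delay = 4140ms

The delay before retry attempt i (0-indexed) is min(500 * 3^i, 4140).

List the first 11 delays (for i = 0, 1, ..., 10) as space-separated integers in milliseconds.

Computing each delay:
  i=0: min(500*3^0, 4140) = 500
  i=1: min(500*3^1, 4140) = 1500
  i=2: min(500*3^2, 4140) = 4140
  i=3: min(500*3^3, 4140) = 4140
  i=4: min(500*3^4, 4140) = 4140
  i=5: min(500*3^5, 4140) = 4140
  i=6: min(500*3^6, 4140) = 4140
  i=7: min(500*3^7, 4140) = 4140
  i=8: min(500*3^8, 4140) = 4140
  i=9: min(500*3^9, 4140) = 4140
  i=10: min(500*3^10, 4140) = 4140

Answer: 500 1500 4140 4140 4140 4140 4140 4140 4140 4140 4140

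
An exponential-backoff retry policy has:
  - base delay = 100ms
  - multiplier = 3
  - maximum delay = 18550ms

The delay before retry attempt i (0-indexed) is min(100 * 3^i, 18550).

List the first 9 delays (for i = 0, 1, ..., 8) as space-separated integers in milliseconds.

Answer: 100 300 900 2700 8100 18550 18550 18550 18550

Derivation:
Computing each delay:
  i=0: min(100*3^0, 18550) = 100
  i=1: min(100*3^1, 18550) = 300
  i=2: min(100*3^2, 18550) = 900
  i=3: min(100*3^3, 18550) = 2700
  i=4: min(100*3^4, 18550) = 8100
  i=5: min(100*3^5, 18550) = 18550
  i=6: min(100*3^6, 18550) = 18550
  i=7: min(100*3^7, 18550) = 18550
  i=8: min(100*3^8, 18550) = 18550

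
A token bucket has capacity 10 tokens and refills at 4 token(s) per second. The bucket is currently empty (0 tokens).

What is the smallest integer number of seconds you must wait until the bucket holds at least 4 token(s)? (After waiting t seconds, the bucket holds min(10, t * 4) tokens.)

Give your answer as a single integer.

Answer: 1

Derivation:
Need t * 4 >= 4, so t >= 4/4.
Smallest integer t = ceil(4/4) = 1.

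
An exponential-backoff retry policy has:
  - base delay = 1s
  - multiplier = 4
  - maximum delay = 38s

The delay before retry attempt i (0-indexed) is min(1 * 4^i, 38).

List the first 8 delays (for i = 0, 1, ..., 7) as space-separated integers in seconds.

Computing each delay:
  i=0: min(1*4^0, 38) = 1
  i=1: min(1*4^1, 38) = 4
  i=2: min(1*4^2, 38) = 16
  i=3: min(1*4^3, 38) = 38
  i=4: min(1*4^4, 38) = 38
  i=5: min(1*4^5, 38) = 38
  i=6: min(1*4^6, 38) = 38
  i=7: min(1*4^7, 38) = 38

Answer: 1 4 16 38 38 38 38 38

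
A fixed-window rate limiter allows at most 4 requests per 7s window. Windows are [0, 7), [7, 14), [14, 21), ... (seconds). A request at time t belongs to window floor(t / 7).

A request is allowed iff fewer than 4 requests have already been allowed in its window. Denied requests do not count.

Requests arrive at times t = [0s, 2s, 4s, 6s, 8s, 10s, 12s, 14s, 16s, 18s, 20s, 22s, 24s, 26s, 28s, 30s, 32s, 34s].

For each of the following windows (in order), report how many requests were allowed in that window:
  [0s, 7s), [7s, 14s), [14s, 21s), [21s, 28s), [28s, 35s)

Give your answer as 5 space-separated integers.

Processing requests:
  req#1 t=0s (window 0): ALLOW
  req#2 t=2s (window 0): ALLOW
  req#3 t=4s (window 0): ALLOW
  req#4 t=6s (window 0): ALLOW
  req#5 t=8s (window 1): ALLOW
  req#6 t=10s (window 1): ALLOW
  req#7 t=12s (window 1): ALLOW
  req#8 t=14s (window 2): ALLOW
  req#9 t=16s (window 2): ALLOW
  req#10 t=18s (window 2): ALLOW
  req#11 t=20s (window 2): ALLOW
  req#12 t=22s (window 3): ALLOW
  req#13 t=24s (window 3): ALLOW
  req#14 t=26s (window 3): ALLOW
  req#15 t=28s (window 4): ALLOW
  req#16 t=30s (window 4): ALLOW
  req#17 t=32s (window 4): ALLOW
  req#18 t=34s (window 4): ALLOW

Allowed counts by window: 4 3 4 3 4

Answer: 4 3 4 3 4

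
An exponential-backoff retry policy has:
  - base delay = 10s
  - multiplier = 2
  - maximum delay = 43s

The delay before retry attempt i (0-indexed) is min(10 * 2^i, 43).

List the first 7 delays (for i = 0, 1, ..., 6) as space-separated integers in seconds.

Computing each delay:
  i=0: min(10*2^0, 43) = 10
  i=1: min(10*2^1, 43) = 20
  i=2: min(10*2^2, 43) = 40
  i=3: min(10*2^3, 43) = 43
  i=4: min(10*2^4, 43) = 43
  i=5: min(10*2^5, 43) = 43
  i=6: min(10*2^6, 43) = 43

Answer: 10 20 40 43 43 43 43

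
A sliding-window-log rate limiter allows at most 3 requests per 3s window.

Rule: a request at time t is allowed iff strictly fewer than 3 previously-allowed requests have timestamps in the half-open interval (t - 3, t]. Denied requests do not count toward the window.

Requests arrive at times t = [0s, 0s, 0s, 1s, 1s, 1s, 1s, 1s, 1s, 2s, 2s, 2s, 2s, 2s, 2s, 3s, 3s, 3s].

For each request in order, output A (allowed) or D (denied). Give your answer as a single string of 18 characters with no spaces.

Answer: AAADDDDDDDDDDDDAAA

Derivation:
Tracking allowed requests in the window:
  req#1 t=0s: ALLOW
  req#2 t=0s: ALLOW
  req#3 t=0s: ALLOW
  req#4 t=1s: DENY
  req#5 t=1s: DENY
  req#6 t=1s: DENY
  req#7 t=1s: DENY
  req#8 t=1s: DENY
  req#9 t=1s: DENY
  req#10 t=2s: DENY
  req#11 t=2s: DENY
  req#12 t=2s: DENY
  req#13 t=2s: DENY
  req#14 t=2s: DENY
  req#15 t=2s: DENY
  req#16 t=3s: ALLOW
  req#17 t=3s: ALLOW
  req#18 t=3s: ALLOW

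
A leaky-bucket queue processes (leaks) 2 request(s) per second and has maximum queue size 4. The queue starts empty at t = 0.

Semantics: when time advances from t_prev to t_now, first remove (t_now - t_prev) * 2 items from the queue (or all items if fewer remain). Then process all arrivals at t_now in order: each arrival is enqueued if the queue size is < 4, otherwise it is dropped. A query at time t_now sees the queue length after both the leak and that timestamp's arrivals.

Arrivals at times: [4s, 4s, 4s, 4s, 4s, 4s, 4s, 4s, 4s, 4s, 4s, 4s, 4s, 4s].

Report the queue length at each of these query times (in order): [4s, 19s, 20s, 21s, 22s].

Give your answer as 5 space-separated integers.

Queue lengths at query times:
  query t=4s: backlog = 4
  query t=19s: backlog = 0
  query t=20s: backlog = 0
  query t=21s: backlog = 0
  query t=22s: backlog = 0

Answer: 4 0 0 0 0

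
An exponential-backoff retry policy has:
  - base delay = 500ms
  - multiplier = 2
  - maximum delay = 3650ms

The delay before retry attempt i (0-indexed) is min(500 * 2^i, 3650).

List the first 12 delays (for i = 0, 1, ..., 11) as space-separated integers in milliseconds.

Computing each delay:
  i=0: min(500*2^0, 3650) = 500
  i=1: min(500*2^1, 3650) = 1000
  i=2: min(500*2^2, 3650) = 2000
  i=3: min(500*2^3, 3650) = 3650
  i=4: min(500*2^4, 3650) = 3650
  i=5: min(500*2^5, 3650) = 3650
  i=6: min(500*2^6, 3650) = 3650
  i=7: min(500*2^7, 3650) = 3650
  i=8: min(500*2^8, 3650) = 3650
  i=9: min(500*2^9, 3650) = 3650
  i=10: min(500*2^10, 3650) = 3650
  i=11: min(500*2^11, 3650) = 3650

Answer: 500 1000 2000 3650 3650 3650 3650 3650 3650 3650 3650 3650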